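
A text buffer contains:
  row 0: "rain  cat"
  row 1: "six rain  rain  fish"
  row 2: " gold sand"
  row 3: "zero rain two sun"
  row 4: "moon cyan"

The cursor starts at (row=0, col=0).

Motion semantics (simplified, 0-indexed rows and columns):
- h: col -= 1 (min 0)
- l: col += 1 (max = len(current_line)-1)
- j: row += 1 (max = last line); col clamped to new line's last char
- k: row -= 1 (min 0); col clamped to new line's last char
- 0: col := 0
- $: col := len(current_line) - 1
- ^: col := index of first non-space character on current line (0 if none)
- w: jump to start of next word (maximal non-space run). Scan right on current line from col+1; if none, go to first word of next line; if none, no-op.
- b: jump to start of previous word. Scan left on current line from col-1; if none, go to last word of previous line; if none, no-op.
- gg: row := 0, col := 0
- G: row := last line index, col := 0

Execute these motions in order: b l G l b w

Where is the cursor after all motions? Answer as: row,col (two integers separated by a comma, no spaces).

Answer: 4,5

Derivation:
After 1 (b): row=0 col=0 char='r'
After 2 (l): row=0 col=1 char='a'
After 3 (G): row=4 col=0 char='m'
After 4 (l): row=4 col=1 char='o'
After 5 (b): row=4 col=0 char='m'
After 6 (w): row=4 col=5 char='c'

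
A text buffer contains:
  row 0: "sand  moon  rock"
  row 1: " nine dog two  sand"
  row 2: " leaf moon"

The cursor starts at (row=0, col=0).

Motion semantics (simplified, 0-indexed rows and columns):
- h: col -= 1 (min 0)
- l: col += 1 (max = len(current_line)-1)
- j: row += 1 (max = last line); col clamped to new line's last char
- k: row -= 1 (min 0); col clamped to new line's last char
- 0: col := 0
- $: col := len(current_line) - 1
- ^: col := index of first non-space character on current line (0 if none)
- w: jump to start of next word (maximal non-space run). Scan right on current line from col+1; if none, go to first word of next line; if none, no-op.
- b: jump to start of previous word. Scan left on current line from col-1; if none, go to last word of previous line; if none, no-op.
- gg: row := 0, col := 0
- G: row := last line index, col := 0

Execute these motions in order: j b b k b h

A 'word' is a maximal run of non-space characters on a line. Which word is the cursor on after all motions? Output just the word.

After 1 (j): row=1 col=0 char='_'
After 2 (b): row=0 col=12 char='r'
After 3 (b): row=0 col=6 char='m'
After 4 (k): row=0 col=6 char='m'
After 5 (b): row=0 col=0 char='s'
After 6 (h): row=0 col=0 char='s'

Answer: sand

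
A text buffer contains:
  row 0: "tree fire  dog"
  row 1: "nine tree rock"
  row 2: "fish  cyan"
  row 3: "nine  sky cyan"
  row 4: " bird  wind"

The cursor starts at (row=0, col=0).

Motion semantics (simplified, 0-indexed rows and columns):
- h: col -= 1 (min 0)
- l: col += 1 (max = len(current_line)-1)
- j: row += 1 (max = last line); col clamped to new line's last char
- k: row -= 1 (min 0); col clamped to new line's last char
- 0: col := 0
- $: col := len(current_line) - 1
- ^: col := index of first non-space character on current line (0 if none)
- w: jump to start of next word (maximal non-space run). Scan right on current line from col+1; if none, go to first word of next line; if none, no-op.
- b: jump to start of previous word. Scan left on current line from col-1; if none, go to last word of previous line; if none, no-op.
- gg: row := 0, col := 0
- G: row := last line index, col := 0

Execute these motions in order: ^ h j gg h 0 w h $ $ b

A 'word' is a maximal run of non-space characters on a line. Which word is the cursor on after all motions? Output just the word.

After 1 (^): row=0 col=0 char='t'
After 2 (h): row=0 col=0 char='t'
After 3 (j): row=1 col=0 char='n'
After 4 (gg): row=0 col=0 char='t'
After 5 (h): row=0 col=0 char='t'
After 6 (0): row=0 col=0 char='t'
After 7 (w): row=0 col=5 char='f'
After 8 (h): row=0 col=4 char='_'
After 9 ($): row=0 col=13 char='g'
After 10 ($): row=0 col=13 char='g'
After 11 (b): row=0 col=11 char='d'

Answer: dog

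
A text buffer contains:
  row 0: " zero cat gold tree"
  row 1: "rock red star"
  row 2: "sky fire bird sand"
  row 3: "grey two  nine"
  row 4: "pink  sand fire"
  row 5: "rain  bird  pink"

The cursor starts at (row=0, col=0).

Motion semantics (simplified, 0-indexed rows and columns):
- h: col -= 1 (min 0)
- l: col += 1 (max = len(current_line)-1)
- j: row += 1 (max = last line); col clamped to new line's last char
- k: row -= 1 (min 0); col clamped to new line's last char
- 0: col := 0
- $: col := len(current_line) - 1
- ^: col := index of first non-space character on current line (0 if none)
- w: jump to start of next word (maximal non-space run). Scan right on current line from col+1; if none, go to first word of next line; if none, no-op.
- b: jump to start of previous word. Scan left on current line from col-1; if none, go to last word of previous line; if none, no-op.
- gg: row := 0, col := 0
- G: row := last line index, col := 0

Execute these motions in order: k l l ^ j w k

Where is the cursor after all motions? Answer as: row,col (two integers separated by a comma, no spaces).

Answer: 0,5

Derivation:
After 1 (k): row=0 col=0 char='_'
After 2 (l): row=0 col=1 char='z'
After 3 (l): row=0 col=2 char='e'
After 4 (^): row=0 col=1 char='z'
After 5 (j): row=1 col=1 char='o'
After 6 (w): row=1 col=5 char='r'
After 7 (k): row=0 col=5 char='_'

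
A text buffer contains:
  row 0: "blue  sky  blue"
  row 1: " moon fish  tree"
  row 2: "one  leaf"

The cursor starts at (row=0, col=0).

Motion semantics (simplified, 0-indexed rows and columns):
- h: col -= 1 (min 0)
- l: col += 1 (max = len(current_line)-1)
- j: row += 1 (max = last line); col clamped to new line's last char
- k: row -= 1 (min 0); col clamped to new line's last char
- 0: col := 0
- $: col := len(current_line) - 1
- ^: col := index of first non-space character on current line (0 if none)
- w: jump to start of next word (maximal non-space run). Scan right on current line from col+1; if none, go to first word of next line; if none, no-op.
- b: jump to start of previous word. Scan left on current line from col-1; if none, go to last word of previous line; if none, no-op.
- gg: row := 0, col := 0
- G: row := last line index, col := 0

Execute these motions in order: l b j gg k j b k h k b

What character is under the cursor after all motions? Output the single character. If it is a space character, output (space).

After 1 (l): row=0 col=1 char='l'
After 2 (b): row=0 col=0 char='b'
After 3 (j): row=1 col=0 char='_'
After 4 (gg): row=0 col=0 char='b'
After 5 (k): row=0 col=0 char='b'
After 6 (j): row=1 col=0 char='_'
After 7 (b): row=0 col=11 char='b'
After 8 (k): row=0 col=11 char='b'
After 9 (h): row=0 col=10 char='_'
After 10 (k): row=0 col=10 char='_'
After 11 (b): row=0 col=6 char='s'

Answer: s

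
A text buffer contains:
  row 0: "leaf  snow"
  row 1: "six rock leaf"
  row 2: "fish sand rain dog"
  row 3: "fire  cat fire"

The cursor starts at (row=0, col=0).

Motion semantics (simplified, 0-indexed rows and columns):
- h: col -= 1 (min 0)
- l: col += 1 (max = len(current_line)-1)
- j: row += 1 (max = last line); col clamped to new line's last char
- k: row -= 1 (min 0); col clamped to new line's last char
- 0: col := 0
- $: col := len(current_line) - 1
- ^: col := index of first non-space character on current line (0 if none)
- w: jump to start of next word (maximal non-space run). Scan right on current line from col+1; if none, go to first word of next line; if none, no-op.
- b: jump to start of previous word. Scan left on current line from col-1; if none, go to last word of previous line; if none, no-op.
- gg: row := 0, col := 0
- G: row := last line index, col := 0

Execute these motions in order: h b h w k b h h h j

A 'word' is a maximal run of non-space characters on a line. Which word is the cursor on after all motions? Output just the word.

Answer: six

Derivation:
After 1 (h): row=0 col=0 char='l'
After 2 (b): row=0 col=0 char='l'
After 3 (h): row=0 col=0 char='l'
After 4 (w): row=0 col=6 char='s'
After 5 (k): row=0 col=6 char='s'
After 6 (b): row=0 col=0 char='l'
After 7 (h): row=0 col=0 char='l'
After 8 (h): row=0 col=0 char='l'
After 9 (h): row=0 col=0 char='l'
After 10 (j): row=1 col=0 char='s'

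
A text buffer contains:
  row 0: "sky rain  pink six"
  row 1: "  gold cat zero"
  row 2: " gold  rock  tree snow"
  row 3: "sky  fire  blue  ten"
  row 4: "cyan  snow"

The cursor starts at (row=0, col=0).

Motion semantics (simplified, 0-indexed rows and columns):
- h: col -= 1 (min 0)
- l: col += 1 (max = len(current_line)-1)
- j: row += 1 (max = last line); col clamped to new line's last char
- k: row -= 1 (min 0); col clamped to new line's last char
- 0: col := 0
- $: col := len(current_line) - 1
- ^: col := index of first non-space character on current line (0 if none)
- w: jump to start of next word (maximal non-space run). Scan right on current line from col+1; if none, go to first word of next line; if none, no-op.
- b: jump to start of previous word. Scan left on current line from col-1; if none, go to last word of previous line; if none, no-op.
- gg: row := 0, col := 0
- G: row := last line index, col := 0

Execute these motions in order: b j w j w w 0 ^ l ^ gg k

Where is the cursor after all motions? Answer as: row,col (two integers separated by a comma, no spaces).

Answer: 0,0

Derivation:
After 1 (b): row=0 col=0 char='s'
After 2 (j): row=1 col=0 char='_'
After 3 (w): row=1 col=2 char='g'
After 4 (j): row=2 col=2 char='o'
After 5 (w): row=2 col=7 char='r'
After 6 (w): row=2 col=13 char='t'
After 7 (0): row=2 col=0 char='_'
After 8 (^): row=2 col=1 char='g'
After 9 (l): row=2 col=2 char='o'
After 10 (^): row=2 col=1 char='g'
After 11 (gg): row=0 col=0 char='s'
After 12 (k): row=0 col=0 char='s'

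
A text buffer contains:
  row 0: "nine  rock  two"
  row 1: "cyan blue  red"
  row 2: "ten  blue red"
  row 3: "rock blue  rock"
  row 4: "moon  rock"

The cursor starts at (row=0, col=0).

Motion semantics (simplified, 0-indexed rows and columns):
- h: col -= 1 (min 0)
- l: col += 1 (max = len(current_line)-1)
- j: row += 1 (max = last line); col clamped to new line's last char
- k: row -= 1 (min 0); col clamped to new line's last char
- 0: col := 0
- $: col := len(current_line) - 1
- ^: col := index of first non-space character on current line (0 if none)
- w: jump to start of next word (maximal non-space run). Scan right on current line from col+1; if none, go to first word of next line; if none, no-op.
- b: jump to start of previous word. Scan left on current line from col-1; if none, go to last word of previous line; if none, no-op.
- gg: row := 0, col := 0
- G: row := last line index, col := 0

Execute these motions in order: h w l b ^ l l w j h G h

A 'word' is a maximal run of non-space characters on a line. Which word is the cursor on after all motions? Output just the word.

Answer: moon

Derivation:
After 1 (h): row=0 col=0 char='n'
After 2 (w): row=0 col=6 char='r'
After 3 (l): row=0 col=7 char='o'
After 4 (b): row=0 col=6 char='r'
After 5 (^): row=0 col=0 char='n'
After 6 (l): row=0 col=1 char='i'
After 7 (l): row=0 col=2 char='n'
After 8 (w): row=0 col=6 char='r'
After 9 (j): row=1 col=6 char='l'
After 10 (h): row=1 col=5 char='b'
After 11 (G): row=4 col=0 char='m'
After 12 (h): row=4 col=0 char='m'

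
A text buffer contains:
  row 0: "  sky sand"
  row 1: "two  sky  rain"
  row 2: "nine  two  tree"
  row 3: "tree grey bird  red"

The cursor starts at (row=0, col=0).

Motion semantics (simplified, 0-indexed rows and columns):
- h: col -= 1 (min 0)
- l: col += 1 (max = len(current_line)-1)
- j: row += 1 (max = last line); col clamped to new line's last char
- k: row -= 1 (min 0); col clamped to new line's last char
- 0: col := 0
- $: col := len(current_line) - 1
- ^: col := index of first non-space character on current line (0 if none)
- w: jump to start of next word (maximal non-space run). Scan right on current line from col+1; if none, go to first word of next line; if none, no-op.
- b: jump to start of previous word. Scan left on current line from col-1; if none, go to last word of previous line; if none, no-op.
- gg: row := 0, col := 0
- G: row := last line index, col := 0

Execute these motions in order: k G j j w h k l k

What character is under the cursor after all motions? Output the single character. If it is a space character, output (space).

After 1 (k): row=0 col=0 char='_'
After 2 (G): row=3 col=0 char='t'
After 3 (j): row=3 col=0 char='t'
After 4 (j): row=3 col=0 char='t'
After 5 (w): row=3 col=5 char='g'
After 6 (h): row=3 col=4 char='_'
After 7 (k): row=2 col=4 char='_'
After 8 (l): row=2 col=5 char='_'
After 9 (k): row=1 col=5 char='s'

Answer: s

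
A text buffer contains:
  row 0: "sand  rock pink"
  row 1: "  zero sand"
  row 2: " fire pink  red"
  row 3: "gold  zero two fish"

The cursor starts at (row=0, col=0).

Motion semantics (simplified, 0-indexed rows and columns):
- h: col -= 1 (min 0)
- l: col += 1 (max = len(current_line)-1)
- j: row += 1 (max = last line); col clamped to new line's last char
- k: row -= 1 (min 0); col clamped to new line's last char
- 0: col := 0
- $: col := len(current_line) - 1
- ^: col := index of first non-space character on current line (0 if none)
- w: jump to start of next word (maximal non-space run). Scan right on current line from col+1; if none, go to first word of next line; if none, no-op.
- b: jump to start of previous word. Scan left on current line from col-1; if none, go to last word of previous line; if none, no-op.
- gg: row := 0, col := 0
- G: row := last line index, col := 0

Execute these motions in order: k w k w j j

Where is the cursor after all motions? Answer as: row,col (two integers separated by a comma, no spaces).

Answer: 2,10

Derivation:
After 1 (k): row=0 col=0 char='s'
After 2 (w): row=0 col=6 char='r'
After 3 (k): row=0 col=6 char='r'
After 4 (w): row=0 col=11 char='p'
After 5 (j): row=1 col=10 char='d'
After 6 (j): row=2 col=10 char='_'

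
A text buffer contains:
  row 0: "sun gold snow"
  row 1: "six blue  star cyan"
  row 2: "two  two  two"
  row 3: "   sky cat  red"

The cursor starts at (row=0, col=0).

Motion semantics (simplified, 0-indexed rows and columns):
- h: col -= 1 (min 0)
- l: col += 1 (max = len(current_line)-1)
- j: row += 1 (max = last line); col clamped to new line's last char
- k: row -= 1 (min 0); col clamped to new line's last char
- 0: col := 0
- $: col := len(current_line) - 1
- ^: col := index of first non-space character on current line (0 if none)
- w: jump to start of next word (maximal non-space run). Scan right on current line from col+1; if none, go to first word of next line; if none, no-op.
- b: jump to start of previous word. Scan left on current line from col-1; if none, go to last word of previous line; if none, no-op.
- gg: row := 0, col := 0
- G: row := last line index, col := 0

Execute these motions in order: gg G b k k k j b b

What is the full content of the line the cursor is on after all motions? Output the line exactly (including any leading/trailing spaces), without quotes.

After 1 (gg): row=0 col=0 char='s'
After 2 (G): row=3 col=0 char='_'
After 3 (b): row=2 col=10 char='t'
After 4 (k): row=1 col=10 char='s'
After 5 (k): row=0 col=10 char='n'
After 6 (k): row=0 col=10 char='n'
After 7 (j): row=1 col=10 char='s'
After 8 (b): row=1 col=4 char='b'
After 9 (b): row=1 col=0 char='s'

Answer: six blue  star cyan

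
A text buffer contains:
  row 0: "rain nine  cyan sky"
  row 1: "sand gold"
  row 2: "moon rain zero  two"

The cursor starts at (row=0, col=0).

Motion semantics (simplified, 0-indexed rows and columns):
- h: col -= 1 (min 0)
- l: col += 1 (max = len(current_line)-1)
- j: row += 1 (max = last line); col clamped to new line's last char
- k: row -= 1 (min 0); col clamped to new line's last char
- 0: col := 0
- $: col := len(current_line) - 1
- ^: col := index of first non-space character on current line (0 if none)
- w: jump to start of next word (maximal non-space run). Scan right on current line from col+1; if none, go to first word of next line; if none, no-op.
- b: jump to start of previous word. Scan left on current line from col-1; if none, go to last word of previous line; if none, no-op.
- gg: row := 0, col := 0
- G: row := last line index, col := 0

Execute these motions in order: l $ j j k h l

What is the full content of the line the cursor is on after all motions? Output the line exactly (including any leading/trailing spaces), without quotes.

Answer: sand gold

Derivation:
After 1 (l): row=0 col=1 char='a'
After 2 ($): row=0 col=18 char='y'
After 3 (j): row=1 col=8 char='d'
After 4 (j): row=2 col=8 char='n'
After 5 (k): row=1 col=8 char='d'
After 6 (h): row=1 col=7 char='l'
After 7 (l): row=1 col=8 char='d'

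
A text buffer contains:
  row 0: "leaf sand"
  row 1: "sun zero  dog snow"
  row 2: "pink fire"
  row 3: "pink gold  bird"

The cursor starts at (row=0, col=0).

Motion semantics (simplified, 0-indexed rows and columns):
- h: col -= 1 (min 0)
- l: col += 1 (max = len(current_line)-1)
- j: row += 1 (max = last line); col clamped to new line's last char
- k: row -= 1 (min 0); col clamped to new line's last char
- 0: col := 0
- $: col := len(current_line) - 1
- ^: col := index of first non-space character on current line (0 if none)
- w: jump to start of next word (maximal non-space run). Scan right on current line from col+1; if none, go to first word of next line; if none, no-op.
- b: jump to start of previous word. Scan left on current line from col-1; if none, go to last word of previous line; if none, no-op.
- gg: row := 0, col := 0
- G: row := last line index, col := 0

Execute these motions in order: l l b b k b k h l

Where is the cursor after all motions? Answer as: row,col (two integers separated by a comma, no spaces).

Answer: 0,1

Derivation:
After 1 (l): row=0 col=1 char='e'
After 2 (l): row=0 col=2 char='a'
After 3 (b): row=0 col=0 char='l'
After 4 (b): row=0 col=0 char='l'
After 5 (k): row=0 col=0 char='l'
After 6 (b): row=0 col=0 char='l'
After 7 (k): row=0 col=0 char='l'
After 8 (h): row=0 col=0 char='l'
After 9 (l): row=0 col=1 char='e'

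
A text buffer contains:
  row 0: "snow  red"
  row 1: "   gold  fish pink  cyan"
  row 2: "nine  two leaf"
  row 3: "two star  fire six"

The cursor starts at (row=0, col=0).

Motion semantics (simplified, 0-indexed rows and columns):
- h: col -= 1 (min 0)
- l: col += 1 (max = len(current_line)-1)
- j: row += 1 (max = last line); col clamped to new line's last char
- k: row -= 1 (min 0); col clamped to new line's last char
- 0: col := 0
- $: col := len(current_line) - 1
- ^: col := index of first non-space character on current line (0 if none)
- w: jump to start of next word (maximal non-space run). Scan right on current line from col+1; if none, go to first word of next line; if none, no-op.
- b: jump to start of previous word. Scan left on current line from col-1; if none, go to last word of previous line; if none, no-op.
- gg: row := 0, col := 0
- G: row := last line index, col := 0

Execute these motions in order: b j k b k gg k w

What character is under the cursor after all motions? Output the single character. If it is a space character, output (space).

After 1 (b): row=0 col=0 char='s'
After 2 (j): row=1 col=0 char='_'
After 3 (k): row=0 col=0 char='s'
After 4 (b): row=0 col=0 char='s'
After 5 (k): row=0 col=0 char='s'
After 6 (gg): row=0 col=0 char='s'
After 7 (k): row=0 col=0 char='s'
After 8 (w): row=0 col=6 char='r'

Answer: r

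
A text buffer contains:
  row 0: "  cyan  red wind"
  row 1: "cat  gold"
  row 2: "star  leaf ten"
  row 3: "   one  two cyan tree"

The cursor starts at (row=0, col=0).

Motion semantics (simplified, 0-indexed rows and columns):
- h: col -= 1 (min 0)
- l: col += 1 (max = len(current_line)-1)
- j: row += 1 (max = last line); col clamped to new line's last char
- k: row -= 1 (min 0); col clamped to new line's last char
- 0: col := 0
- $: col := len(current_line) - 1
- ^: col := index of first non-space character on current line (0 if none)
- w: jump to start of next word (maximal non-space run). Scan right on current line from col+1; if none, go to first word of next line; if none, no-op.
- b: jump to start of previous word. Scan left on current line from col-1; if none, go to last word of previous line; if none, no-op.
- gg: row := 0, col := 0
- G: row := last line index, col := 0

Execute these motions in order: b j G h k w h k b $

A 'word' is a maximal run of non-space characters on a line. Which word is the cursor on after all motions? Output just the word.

After 1 (b): row=0 col=0 char='_'
After 2 (j): row=1 col=0 char='c'
After 3 (G): row=3 col=0 char='_'
After 4 (h): row=3 col=0 char='_'
After 5 (k): row=2 col=0 char='s'
After 6 (w): row=2 col=6 char='l'
After 7 (h): row=2 col=5 char='_'
After 8 (k): row=1 col=5 char='g'
After 9 (b): row=1 col=0 char='c'
After 10 ($): row=1 col=8 char='d'

Answer: gold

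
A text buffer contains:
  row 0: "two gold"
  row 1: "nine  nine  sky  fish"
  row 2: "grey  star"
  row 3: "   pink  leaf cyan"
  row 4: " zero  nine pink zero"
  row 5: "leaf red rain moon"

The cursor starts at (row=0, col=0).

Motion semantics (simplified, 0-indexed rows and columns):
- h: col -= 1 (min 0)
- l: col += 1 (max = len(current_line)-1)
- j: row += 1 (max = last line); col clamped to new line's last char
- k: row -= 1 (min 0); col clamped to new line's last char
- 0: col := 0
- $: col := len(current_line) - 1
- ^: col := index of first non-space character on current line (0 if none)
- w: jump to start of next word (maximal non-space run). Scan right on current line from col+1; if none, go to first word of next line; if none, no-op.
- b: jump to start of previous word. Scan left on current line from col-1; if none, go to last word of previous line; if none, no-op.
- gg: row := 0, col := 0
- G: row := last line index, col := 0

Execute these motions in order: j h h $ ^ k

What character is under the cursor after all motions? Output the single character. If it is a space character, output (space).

Answer: t

Derivation:
After 1 (j): row=1 col=0 char='n'
After 2 (h): row=1 col=0 char='n'
After 3 (h): row=1 col=0 char='n'
After 4 ($): row=1 col=20 char='h'
After 5 (^): row=1 col=0 char='n'
After 6 (k): row=0 col=0 char='t'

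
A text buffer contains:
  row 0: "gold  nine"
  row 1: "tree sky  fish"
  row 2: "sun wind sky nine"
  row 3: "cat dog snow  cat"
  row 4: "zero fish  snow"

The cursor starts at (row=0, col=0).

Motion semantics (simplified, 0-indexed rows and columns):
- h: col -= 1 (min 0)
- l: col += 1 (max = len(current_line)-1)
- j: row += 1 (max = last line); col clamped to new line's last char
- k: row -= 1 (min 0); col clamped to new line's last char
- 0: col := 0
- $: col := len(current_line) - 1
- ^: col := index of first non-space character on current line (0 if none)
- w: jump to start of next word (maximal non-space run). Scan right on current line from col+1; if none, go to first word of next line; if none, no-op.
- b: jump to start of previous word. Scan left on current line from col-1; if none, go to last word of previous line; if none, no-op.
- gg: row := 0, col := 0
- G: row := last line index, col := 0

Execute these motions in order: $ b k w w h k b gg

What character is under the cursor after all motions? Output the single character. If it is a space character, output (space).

After 1 ($): row=0 col=9 char='e'
After 2 (b): row=0 col=6 char='n'
After 3 (k): row=0 col=6 char='n'
After 4 (w): row=1 col=0 char='t'
After 5 (w): row=1 col=5 char='s'
After 6 (h): row=1 col=4 char='_'
After 7 (k): row=0 col=4 char='_'
After 8 (b): row=0 col=0 char='g'
After 9 (gg): row=0 col=0 char='g'

Answer: g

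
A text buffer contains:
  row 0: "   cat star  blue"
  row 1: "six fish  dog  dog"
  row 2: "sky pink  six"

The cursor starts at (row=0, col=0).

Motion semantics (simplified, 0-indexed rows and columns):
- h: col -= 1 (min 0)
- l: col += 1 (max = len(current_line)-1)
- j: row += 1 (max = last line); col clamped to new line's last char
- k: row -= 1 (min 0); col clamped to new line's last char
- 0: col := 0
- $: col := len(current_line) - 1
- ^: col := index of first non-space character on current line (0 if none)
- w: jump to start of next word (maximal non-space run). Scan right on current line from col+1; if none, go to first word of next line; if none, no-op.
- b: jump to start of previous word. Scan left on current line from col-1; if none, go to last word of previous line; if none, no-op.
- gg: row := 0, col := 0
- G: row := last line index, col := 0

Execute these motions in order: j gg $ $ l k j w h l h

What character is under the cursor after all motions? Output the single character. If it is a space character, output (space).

Answer: s

Derivation:
After 1 (j): row=1 col=0 char='s'
After 2 (gg): row=0 col=0 char='_'
After 3 ($): row=0 col=16 char='e'
After 4 ($): row=0 col=16 char='e'
After 5 (l): row=0 col=16 char='e'
After 6 (k): row=0 col=16 char='e'
After 7 (j): row=1 col=16 char='o'
After 8 (w): row=2 col=0 char='s'
After 9 (h): row=2 col=0 char='s'
After 10 (l): row=2 col=1 char='k'
After 11 (h): row=2 col=0 char='s'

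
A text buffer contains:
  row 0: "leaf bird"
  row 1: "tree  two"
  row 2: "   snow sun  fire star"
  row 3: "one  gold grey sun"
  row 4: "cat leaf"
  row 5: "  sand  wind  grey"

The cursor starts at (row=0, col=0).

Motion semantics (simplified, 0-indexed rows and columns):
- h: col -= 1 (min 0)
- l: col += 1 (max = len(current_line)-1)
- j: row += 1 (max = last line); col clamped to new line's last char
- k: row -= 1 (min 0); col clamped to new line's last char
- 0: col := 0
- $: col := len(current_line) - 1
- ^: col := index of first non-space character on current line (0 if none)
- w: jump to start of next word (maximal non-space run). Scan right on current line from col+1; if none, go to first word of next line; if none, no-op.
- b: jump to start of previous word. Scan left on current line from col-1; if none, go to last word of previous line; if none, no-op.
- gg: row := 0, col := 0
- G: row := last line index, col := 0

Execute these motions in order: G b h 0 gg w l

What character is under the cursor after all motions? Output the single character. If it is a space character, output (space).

Answer: i

Derivation:
After 1 (G): row=5 col=0 char='_'
After 2 (b): row=4 col=4 char='l'
After 3 (h): row=4 col=3 char='_'
After 4 (0): row=4 col=0 char='c'
After 5 (gg): row=0 col=0 char='l'
After 6 (w): row=0 col=5 char='b'
After 7 (l): row=0 col=6 char='i'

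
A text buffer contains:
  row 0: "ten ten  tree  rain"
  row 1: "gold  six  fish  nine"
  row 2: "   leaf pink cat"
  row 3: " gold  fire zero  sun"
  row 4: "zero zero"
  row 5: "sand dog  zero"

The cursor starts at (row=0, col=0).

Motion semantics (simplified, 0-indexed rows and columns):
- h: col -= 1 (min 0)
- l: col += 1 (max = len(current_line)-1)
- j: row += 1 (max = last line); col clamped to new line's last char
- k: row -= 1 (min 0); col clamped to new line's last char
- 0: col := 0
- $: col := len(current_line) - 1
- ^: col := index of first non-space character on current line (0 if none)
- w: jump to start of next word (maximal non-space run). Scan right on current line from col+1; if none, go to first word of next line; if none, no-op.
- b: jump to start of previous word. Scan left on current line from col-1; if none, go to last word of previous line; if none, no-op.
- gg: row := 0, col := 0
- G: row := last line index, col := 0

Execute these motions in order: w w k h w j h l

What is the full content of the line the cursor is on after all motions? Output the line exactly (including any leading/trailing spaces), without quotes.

After 1 (w): row=0 col=4 char='t'
After 2 (w): row=0 col=9 char='t'
After 3 (k): row=0 col=9 char='t'
After 4 (h): row=0 col=8 char='_'
After 5 (w): row=0 col=9 char='t'
After 6 (j): row=1 col=9 char='_'
After 7 (h): row=1 col=8 char='x'
After 8 (l): row=1 col=9 char='_'

Answer: gold  six  fish  nine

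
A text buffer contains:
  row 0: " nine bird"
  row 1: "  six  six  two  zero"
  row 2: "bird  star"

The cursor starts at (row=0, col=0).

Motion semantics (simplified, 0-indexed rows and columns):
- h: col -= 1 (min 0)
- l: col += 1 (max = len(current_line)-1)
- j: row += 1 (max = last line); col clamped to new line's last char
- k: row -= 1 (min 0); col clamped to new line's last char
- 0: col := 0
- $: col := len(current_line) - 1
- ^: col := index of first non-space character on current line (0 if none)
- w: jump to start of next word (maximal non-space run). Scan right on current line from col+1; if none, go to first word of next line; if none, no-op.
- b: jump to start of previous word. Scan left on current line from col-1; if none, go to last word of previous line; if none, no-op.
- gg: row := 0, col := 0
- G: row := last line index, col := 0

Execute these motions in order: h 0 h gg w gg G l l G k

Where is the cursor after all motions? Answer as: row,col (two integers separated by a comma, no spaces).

After 1 (h): row=0 col=0 char='_'
After 2 (0): row=0 col=0 char='_'
After 3 (h): row=0 col=0 char='_'
After 4 (gg): row=0 col=0 char='_'
After 5 (w): row=0 col=1 char='n'
After 6 (gg): row=0 col=0 char='_'
After 7 (G): row=2 col=0 char='b'
After 8 (l): row=2 col=1 char='i'
After 9 (l): row=2 col=2 char='r'
After 10 (G): row=2 col=0 char='b'
After 11 (k): row=1 col=0 char='_'

Answer: 1,0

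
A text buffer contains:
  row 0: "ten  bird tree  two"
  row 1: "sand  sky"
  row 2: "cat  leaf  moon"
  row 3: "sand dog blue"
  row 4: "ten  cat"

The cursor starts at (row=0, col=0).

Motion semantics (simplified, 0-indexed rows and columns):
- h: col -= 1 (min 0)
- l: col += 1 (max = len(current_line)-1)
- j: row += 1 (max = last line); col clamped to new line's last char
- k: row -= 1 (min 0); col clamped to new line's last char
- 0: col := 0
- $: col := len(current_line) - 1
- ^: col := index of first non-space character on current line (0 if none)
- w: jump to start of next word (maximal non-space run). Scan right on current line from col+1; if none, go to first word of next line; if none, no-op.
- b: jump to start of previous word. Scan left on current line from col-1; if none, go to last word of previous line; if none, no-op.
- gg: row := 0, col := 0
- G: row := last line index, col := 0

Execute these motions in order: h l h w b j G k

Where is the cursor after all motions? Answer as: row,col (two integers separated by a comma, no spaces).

After 1 (h): row=0 col=0 char='t'
After 2 (l): row=0 col=1 char='e'
After 3 (h): row=0 col=0 char='t'
After 4 (w): row=0 col=5 char='b'
After 5 (b): row=0 col=0 char='t'
After 6 (j): row=1 col=0 char='s'
After 7 (G): row=4 col=0 char='t'
After 8 (k): row=3 col=0 char='s'

Answer: 3,0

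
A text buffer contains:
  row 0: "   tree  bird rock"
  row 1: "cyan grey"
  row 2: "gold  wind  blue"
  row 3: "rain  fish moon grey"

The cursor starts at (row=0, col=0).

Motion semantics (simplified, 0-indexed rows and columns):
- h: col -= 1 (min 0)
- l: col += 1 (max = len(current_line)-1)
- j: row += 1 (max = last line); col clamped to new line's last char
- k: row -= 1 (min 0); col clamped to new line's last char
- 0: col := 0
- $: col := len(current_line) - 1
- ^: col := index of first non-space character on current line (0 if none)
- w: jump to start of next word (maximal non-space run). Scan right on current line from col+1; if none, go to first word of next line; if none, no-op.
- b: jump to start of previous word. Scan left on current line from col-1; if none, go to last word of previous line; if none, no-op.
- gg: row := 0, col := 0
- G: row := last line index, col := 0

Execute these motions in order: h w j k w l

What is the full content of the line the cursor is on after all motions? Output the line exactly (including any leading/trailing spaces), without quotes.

Answer:    tree  bird rock

Derivation:
After 1 (h): row=0 col=0 char='_'
After 2 (w): row=0 col=3 char='t'
After 3 (j): row=1 col=3 char='n'
After 4 (k): row=0 col=3 char='t'
After 5 (w): row=0 col=9 char='b'
After 6 (l): row=0 col=10 char='i'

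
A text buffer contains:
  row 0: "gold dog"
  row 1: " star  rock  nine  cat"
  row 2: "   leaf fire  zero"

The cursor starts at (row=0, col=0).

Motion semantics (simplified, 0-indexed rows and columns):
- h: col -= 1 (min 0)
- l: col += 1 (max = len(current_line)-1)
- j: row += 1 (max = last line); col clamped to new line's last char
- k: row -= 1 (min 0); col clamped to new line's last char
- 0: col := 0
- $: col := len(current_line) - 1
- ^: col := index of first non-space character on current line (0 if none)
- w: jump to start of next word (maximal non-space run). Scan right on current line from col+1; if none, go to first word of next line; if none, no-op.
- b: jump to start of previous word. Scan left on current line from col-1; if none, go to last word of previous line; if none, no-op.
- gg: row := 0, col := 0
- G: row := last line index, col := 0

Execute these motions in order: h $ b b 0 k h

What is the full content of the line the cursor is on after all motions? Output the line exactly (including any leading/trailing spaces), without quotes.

Answer: gold dog

Derivation:
After 1 (h): row=0 col=0 char='g'
After 2 ($): row=0 col=7 char='g'
After 3 (b): row=0 col=5 char='d'
After 4 (b): row=0 col=0 char='g'
After 5 (0): row=0 col=0 char='g'
After 6 (k): row=0 col=0 char='g'
After 7 (h): row=0 col=0 char='g'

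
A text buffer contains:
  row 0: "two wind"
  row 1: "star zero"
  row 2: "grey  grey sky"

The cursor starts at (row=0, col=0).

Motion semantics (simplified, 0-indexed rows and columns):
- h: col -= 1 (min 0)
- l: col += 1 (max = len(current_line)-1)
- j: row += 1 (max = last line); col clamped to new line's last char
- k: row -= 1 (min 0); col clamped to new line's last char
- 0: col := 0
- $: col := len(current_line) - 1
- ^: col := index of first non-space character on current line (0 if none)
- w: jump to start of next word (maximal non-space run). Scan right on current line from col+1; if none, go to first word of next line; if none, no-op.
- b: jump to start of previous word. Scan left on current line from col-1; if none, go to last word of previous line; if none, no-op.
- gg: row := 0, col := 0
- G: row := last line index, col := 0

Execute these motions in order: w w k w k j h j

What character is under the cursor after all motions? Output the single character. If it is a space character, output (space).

After 1 (w): row=0 col=4 char='w'
After 2 (w): row=1 col=0 char='s'
After 3 (k): row=0 col=0 char='t'
After 4 (w): row=0 col=4 char='w'
After 5 (k): row=0 col=4 char='w'
After 6 (j): row=1 col=4 char='_'
After 7 (h): row=1 col=3 char='r'
After 8 (j): row=2 col=3 char='y'

Answer: y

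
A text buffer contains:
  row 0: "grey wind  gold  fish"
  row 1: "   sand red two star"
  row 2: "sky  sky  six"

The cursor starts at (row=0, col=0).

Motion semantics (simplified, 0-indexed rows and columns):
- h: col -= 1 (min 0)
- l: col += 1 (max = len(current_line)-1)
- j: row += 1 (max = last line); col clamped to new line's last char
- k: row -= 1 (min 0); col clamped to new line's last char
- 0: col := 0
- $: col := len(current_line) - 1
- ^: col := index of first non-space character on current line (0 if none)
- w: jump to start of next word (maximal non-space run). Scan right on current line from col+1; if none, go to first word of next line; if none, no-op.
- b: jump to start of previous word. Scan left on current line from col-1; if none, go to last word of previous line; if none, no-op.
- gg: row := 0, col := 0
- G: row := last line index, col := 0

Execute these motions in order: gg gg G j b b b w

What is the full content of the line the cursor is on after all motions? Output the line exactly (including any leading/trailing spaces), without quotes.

After 1 (gg): row=0 col=0 char='g'
After 2 (gg): row=0 col=0 char='g'
After 3 (G): row=2 col=0 char='s'
After 4 (j): row=2 col=0 char='s'
After 5 (b): row=1 col=16 char='s'
After 6 (b): row=1 col=12 char='t'
After 7 (b): row=1 col=8 char='r'
After 8 (w): row=1 col=12 char='t'

Answer:    sand red two star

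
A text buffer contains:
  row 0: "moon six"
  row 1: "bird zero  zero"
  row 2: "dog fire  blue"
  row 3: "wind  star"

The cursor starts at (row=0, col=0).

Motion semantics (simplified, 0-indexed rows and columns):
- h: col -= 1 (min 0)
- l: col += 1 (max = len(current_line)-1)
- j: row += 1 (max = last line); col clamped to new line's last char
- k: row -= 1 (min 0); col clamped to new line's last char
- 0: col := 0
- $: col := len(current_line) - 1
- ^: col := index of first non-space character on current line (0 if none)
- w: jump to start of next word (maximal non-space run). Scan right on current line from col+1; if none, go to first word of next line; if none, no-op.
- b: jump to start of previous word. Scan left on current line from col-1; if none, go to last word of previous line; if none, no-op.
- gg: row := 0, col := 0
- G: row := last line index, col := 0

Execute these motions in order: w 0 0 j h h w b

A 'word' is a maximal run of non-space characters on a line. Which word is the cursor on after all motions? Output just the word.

Answer: bird

Derivation:
After 1 (w): row=0 col=5 char='s'
After 2 (0): row=0 col=0 char='m'
After 3 (0): row=0 col=0 char='m'
After 4 (j): row=1 col=0 char='b'
After 5 (h): row=1 col=0 char='b'
After 6 (h): row=1 col=0 char='b'
After 7 (w): row=1 col=5 char='z'
After 8 (b): row=1 col=0 char='b'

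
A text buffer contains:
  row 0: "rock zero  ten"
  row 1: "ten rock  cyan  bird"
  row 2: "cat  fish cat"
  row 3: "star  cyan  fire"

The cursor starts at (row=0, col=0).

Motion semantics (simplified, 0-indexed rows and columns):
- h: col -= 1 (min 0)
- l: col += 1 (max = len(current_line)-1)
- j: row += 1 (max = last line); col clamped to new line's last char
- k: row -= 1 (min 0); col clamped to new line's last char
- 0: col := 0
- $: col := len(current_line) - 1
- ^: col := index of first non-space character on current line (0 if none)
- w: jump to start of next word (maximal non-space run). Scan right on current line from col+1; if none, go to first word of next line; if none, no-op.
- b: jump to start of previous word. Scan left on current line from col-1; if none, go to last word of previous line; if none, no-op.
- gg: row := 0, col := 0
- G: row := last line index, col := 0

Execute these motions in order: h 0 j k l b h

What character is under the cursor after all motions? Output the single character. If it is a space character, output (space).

Answer: r

Derivation:
After 1 (h): row=0 col=0 char='r'
After 2 (0): row=0 col=0 char='r'
After 3 (j): row=1 col=0 char='t'
After 4 (k): row=0 col=0 char='r'
After 5 (l): row=0 col=1 char='o'
After 6 (b): row=0 col=0 char='r'
After 7 (h): row=0 col=0 char='r'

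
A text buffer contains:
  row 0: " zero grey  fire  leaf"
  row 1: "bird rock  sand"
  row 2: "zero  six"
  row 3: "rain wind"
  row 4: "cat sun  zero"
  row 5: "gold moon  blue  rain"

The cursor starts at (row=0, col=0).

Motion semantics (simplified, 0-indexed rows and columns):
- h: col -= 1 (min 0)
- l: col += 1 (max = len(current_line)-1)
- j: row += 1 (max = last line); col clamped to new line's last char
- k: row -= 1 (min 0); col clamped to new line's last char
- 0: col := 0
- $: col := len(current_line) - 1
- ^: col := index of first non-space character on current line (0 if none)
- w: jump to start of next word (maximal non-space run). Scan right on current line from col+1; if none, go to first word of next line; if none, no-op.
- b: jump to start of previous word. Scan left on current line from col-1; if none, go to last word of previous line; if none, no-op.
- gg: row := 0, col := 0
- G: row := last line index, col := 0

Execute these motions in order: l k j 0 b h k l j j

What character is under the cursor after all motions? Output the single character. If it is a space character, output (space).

Answer: x

Derivation:
After 1 (l): row=0 col=1 char='z'
After 2 (k): row=0 col=1 char='z'
After 3 (j): row=1 col=1 char='i'
After 4 (0): row=1 col=0 char='b'
After 5 (b): row=0 col=18 char='l'
After 6 (h): row=0 col=17 char='_'
After 7 (k): row=0 col=17 char='_'
After 8 (l): row=0 col=18 char='l'
After 9 (j): row=1 col=14 char='d'
After 10 (j): row=2 col=8 char='x'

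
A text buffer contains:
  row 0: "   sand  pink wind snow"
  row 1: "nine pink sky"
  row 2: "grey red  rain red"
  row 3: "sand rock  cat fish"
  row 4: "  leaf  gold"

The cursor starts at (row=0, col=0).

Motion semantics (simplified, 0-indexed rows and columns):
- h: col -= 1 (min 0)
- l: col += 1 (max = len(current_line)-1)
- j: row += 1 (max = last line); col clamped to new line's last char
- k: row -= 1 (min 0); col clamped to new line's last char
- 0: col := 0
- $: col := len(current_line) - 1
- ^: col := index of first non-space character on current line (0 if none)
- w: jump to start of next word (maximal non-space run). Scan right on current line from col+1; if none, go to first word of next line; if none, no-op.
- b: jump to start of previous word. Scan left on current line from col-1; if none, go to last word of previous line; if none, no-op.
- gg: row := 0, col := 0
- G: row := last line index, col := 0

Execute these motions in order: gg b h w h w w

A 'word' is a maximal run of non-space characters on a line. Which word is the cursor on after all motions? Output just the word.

Answer: pink

Derivation:
After 1 (gg): row=0 col=0 char='_'
After 2 (b): row=0 col=0 char='_'
After 3 (h): row=0 col=0 char='_'
After 4 (w): row=0 col=3 char='s'
After 5 (h): row=0 col=2 char='_'
After 6 (w): row=0 col=3 char='s'
After 7 (w): row=0 col=9 char='p'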